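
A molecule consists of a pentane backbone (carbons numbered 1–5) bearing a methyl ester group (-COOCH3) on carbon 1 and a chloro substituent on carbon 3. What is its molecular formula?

C7H13ClO2

Atom tally by fragment:
  CH3OOCCH2 → C:3 H:5 O:2
  CH2 → C:1 H:2
  CH(Cl) → C:1 H:1 Cl:1
  CH2 → C:1 H:2
  CH3 → C:1 H:3
Element totals:
  C: 7
  H: 13
  Cl: 1
  O: 2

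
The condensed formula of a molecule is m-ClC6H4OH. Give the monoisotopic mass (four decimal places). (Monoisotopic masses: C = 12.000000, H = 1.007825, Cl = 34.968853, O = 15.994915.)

128.0029

Atom tally by fragment:
  benzene ring core → C:6 H:6
  (− 2 ring H displaced by substituents)
  + Cl → Cl:1
  + OH → O:1 H:1
Element totals:
  C: 6
  H: 5
  Cl: 1
  O: 1
Molecular formula: C6H5ClO.
  M = 6(12.0) + 5(1.007825) + 34.968853 + 15.994915
    = 72.000000 + 5.039125 + 34.968853 + 15.994915 = 128.002893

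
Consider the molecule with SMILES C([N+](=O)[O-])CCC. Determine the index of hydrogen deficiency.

1

Atom tally by fragment:
  O2NCH2 → C:1 H:2 N:1 O:2
  CH2 → C:1 H:2
  CH2 → C:1 H:2
  CH3 → C:1 H:3
Element totals:
  C: 4
  H: 9
  N: 1
  O: 2
Molecular formula: C4H9NO2.
DoU = (2C + 2 + N − H − X) / 2 = (2·4 + 2 + 1 − 9 − 0) / 2 = 1.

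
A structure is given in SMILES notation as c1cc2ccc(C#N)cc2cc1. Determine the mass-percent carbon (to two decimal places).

86.25%

Atom tally by fragment:
  naphthalene ring system core → C:10 H:8
  (− 1 ring H displaced by substituents)
  + CN → C:1 N:1
Element totals:
  C: 11
  H: 7
  N: 1
Molecular formula: C11H7N.
Molar mass = 153.184 g/mol.
Mass from C: 11 × 12.011 = 132.121 g/mol.
%C = 132.121 / 153.184 × 100 = 86.25%.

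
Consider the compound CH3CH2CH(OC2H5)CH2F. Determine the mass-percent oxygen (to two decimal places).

13.31%

Element totals:
  C: 6
  H: 13
  F: 1
  O: 1
Molecular formula: C6H13FO.
Molar mass = 120.167 g/mol.
Mass from O: 1 × 15.999 = 15.999 g/mol.
%O = 15.999 / 120.167 × 100 = 13.31%.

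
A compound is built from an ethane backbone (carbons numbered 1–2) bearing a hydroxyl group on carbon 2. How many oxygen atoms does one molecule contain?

Atom tally by fragment:
  CH3 → C:1 H:3
  CH2OH → C:1 H:3 O:1
Element totals:
  C: 2
  H: 6
  O: 1

1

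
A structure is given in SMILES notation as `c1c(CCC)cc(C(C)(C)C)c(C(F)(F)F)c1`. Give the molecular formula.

C14H19F3

Atom tally by fragment:
  benzene ring core → C:6 H:6
  (− 3 ring H displaced by substituents)
  + CH2CH2CH3 → C:3 H:7
  + C(CH3)3 → C:4 H:9
  + CF3 → C:1 F:3
Element totals:
  C: 14
  H: 19
  F: 3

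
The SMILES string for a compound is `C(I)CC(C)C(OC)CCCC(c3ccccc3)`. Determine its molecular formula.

C16H25IO

Atom tally by fragment:
  ICH2 → C:1 H:2 I:1
  CH2 → C:1 H:2
  CH(CH3) → C:2 H:4
  CH(OCH3) → C:2 H:4 O:1
  CH2 → C:1 H:2
  CH2 → C:1 H:2
  CH2 → C:1 H:2
  CH2C6H5 → C:7 H:7
Element totals:
  C: 16
  H: 25
  I: 1
  O: 1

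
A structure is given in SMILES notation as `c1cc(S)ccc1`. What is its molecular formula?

Atom tally by fragment:
  benzene ring core → C:6 H:6
  (− 1 ring H displaced by substituents)
  + SH → S:1 H:1
Element totals:
  C: 6
  H: 6
  S: 1

C6H6S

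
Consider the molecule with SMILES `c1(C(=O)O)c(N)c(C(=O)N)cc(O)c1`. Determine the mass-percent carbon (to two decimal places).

Atom tally by fragment:
  benzene ring core → C:6 H:6
  (− 4 ring H displaced by substituents)
  + COOH → C:1 H:1 O:2
  + NH2 → N:1 H:2
  + CONH2 → C:1 H:2 O:1 N:1
  + OH → O:1 H:1
Element totals:
  C: 8
  H: 8
  N: 2
  O: 4
Molecular formula: C8H8N2O4.
Molar mass = 196.162 g/mol.
Mass from C: 8 × 12.011 = 96.088 g/mol.
%C = 96.088 / 196.162 × 100 = 48.98%.

48.98%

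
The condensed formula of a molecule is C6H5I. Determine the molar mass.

204.01 g/mol

Atom tally by fragment:
  benzene ring core → C:6 H:6
  (− 1 ring H displaced by substituents)
  + I → I:1
Element totals:
  C: 6
  H: 5
  I: 1
Molecular formula: C6H5I.
  M = 6(12.011) + 5(1.008) + 126.904
    = 72.066 + 5.040 + 126.904 = 204.010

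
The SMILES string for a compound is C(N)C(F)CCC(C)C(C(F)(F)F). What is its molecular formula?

Atom tally by fragment:
  H2NCH2 → C:1 H:4 N:1
  CH(F) → C:1 H:1 F:1
  CH2 → C:1 H:2
  CH2 → C:1 H:2
  CH(CH3) → C:2 H:4
  CH2CF3 → C:2 H:2 F:3
Element totals:
  C: 8
  H: 15
  F: 4
  N: 1

C8H15F4N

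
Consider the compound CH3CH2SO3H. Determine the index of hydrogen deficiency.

0

Atom tally by fragment:
  CH3 → C:1 H:3
  CH2SO3H → C:1 H:3 S:1 O:3
Element totals:
  C: 2
  H: 6
  O: 3
  S: 1
Molecular formula: C2H6O3S.
DoU = (2C + 2 + N − H − X) / 2 = (2·2 + 2 + 0 − 6 − 0) / 2 = 0.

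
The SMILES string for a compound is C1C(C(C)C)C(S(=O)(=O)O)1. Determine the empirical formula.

C6H12O3S

Atom tally by fragment:
  cyclopropane ring core → C:3 H:6
  (− 2 ring H displaced by substituents)
  + CH(CH3)2 → C:3 H:7
  + SO3H → S:1 O:3 H:1
Element totals:
  C: 6
  H: 12
  O: 3
  S: 1
Molecular formula: C6H12O3S.
gcd of subscripts (6, 12, 3, 1) = 1, so the empirical formula equals the molecular formula.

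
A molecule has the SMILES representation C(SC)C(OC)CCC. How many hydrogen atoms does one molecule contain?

Atom tally by fragment:
  CH3SCH2 → C:2 H:5 S:1
  CH(OCH3) → C:2 H:4 O:1
  CH2 → C:1 H:2
  CH2 → C:1 H:2
  CH3 → C:1 H:3
Element totals:
  C: 7
  H: 16
  O: 1
  S: 1

16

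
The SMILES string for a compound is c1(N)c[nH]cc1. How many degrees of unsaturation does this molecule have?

Atom tally by fragment:
  pyrrole ring core → C:4 H:5 N:1
  (− 1 ring H displaced by substituents)
  + NH2 → N:1 H:2
Element totals:
  C: 4
  H: 6
  N: 2
Molecular formula: C4H6N2.
DoU = (2C + 2 + N − H − X) / 2 = (2·4 + 2 + 2 − 6 − 0) / 2 = 3.

3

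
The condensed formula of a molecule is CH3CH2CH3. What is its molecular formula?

Atom tally by fragment:
  CH3 → C:1 H:3
  CH2 → C:1 H:2
  CH3 → C:1 H:3
Element totals:
  C: 3
  H: 8

C3H8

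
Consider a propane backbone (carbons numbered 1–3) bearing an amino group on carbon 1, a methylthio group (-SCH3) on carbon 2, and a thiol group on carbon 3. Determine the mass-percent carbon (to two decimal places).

Atom tally by fragment:
  H2NCH2 → C:1 H:4 N:1
  CH(SCH3) → C:2 H:4 S:1
  CH2SH → C:1 H:3 S:1
Element totals:
  C: 4
  H: 11
  N: 1
  S: 2
Molecular formula: C4H11NS2.
Molar mass = 137.259 g/mol.
Mass from C: 4 × 12.011 = 48.044 g/mol.
%C = 48.044 / 137.259 × 100 = 35.00%.

35.00%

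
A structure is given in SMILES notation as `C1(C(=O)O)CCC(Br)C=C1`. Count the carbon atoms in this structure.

Atom tally by fragment:
  cyclohexene ring core → C:6 H:10
  (− 2 ring H displaced by substituents)
  + COOH → C:1 H:1 O:2
  + Br → Br:1
Element totals:
  C: 7
  H: 9
  Br: 1
  O: 2

7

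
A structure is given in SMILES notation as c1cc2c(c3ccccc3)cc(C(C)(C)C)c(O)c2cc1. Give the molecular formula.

C20H20O

Atom tally by fragment:
  naphthalene ring system core → C:10 H:8
  (− 3 ring H displaced by substituents)
  + C6H5 → C:6 H:5
  + C(CH3)3 → C:4 H:9
  + OH → O:1 H:1
Element totals:
  C: 20
  H: 20
  O: 1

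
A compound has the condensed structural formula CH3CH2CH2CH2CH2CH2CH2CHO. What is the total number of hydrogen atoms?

16

Element totals:
  C: 8
  H: 16
  O: 1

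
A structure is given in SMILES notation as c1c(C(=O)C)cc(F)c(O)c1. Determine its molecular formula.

C8H7FO2

Atom tally by fragment:
  benzene ring core → C:6 H:6
  (− 3 ring H displaced by substituents)
  + COCH3 → C:2 H:3 O:1
  + F → F:1
  + OH → O:1 H:1
Element totals:
  C: 8
  H: 7
  F: 1
  O: 2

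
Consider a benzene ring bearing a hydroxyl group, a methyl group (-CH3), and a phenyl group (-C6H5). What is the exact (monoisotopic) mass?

Atom tally by fragment:
  benzene ring core → C:6 H:6
  (− 3 ring H displaced by substituents)
  + OH → O:1 H:1
  + CH3 → C:1 H:3
  + C6H5 → C:6 H:5
Element totals:
  C: 13
  H: 12
  O: 1
Molecular formula: C13H12O.
  M = 13(12.0) + 12(1.007825) + 15.994915
    = 156.000000 + 12.093900 + 15.994915 = 184.088815

184.0888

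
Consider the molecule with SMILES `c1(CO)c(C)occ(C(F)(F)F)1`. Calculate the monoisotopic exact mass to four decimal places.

180.0398

Atom tally by fragment:
  furan ring core → C:4 H:4 O:1
  (− 3 ring H displaced by substituents)
  + CH2OH → C:1 H:3 O:1
  + CH3 → C:1 H:3
  + CF3 → C:1 F:3
Element totals:
  C: 7
  H: 7
  F: 3
  O: 2
Molecular formula: C7H7F3O2.
  M = 7(12.0) + 7(1.007825) + 3(18.998403) + 2(15.994915)
    = 84.000000 + 7.054775 + 56.995209 + 31.989830 = 180.039814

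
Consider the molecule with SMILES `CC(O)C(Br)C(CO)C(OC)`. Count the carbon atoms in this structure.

7

Atom tally by fragment:
  CH3 → C:1 H:3
  CH(OH) → C:1 H:2 O:1
  CH(Br) → C:1 H:1 Br:1
  CH(CH2OH) → C:2 H:4 O:1
  CH2OCH3 → C:2 H:5 O:1
Element totals:
  C: 7
  H: 15
  Br: 1
  O: 3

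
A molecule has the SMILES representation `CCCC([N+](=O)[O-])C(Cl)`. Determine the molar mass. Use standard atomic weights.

151.59 g/mol

Atom tally by fragment:
  CH3 → C:1 H:3
  CH2 → C:1 H:2
  CH2 → C:1 H:2
  CH(NO2) → C:1 H:1 N:1 O:2
  CH2Cl → C:1 H:2 Cl:1
Element totals:
  C: 5
  H: 10
  Cl: 1
  N: 1
  O: 2
Molecular formula: C5H10ClNO2.
  M = 5(12.011) + 10(1.008) + 35.45 + 14.007 + 2(15.999)
    = 60.055 + 10.080 + 35.450 + 14.007 + 31.998 = 151.590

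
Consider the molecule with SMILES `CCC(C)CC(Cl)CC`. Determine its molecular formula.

Atom tally by fragment:
  CH3 → C:1 H:3
  CH2 → C:1 H:2
  CH(CH3) → C:2 H:4
  CH2 → C:1 H:2
  CH(Cl) → C:1 H:1 Cl:1
  CH2 → C:1 H:2
  CH3 → C:1 H:3
Element totals:
  C: 8
  H: 17
  Cl: 1

C8H17Cl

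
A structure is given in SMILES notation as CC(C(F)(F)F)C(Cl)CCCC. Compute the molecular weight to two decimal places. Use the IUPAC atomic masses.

Atom tally by fragment:
  CH3 → C:1 H:3
  CH(CF3) → C:2 H:1 F:3
  CH(Cl) → C:1 H:1 Cl:1
  CH2 → C:1 H:2
  CH2 → C:1 H:2
  CH2 → C:1 H:2
  CH3 → C:1 H:3
Element totals:
  C: 8
  H: 14
  Cl: 1
  F: 3
Molecular formula: C8H14ClF3.
  M = 8(12.011) + 14(1.008) + 35.45 + 3(18.998)
    = 96.088 + 14.112 + 35.450 + 56.994 = 202.644

202.64 g/mol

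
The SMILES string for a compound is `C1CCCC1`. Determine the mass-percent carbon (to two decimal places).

85.63%

Atom tally by fragment:
  cyclopentane ring core → C:5 H:10
Element totals:
  C: 5
  H: 10
Molecular formula: C5H10.
Molar mass = 70.135 g/mol.
Mass from C: 5 × 12.011 = 60.055 g/mol.
%C = 60.055 / 70.135 × 100 = 85.63%.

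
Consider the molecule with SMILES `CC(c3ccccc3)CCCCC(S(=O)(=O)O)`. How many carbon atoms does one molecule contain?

13

Atom tally by fragment:
  CH3 → C:1 H:3
  CH(C6H5) → C:7 H:6
  CH2 → C:1 H:2
  CH2 → C:1 H:2
  CH2 → C:1 H:2
  CH2 → C:1 H:2
  CH2SO3H → C:1 H:3 S:1 O:3
Element totals:
  C: 13
  H: 20
  O: 3
  S: 1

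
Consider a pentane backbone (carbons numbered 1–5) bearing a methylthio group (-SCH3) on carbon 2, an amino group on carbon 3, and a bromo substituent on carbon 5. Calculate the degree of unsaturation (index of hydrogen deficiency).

Atom tally by fragment:
  CH3 → C:1 H:3
  CH(SCH3) → C:2 H:4 S:1
  CH(NH2) → C:1 H:3 N:1
  CH2 → C:1 H:2
  CH2Br → C:1 H:2 Br:1
Element totals:
  C: 6
  H: 14
  Br: 1
  N: 1
  S: 1
Molecular formula: C6H14BrNS.
DoU = (2C + 2 + N − H − X) / 2 = (2·6 + 2 + 1 − 14 − 1) / 2 = 0.

0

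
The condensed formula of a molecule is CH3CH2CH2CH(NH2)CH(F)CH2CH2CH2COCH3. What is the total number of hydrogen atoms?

Atom tally by fragment:
  CH3 → C:1 H:3
  CH2 → C:1 H:2
  CH2 → C:1 H:2
  CH(NH2) → C:1 H:3 N:1
  CH(F) → C:1 H:1 F:1
  CH2 → C:1 H:2
  CH2 → C:1 H:2
  CH2COCH3 → C:3 H:5 O:1
Element totals:
  C: 10
  H: 20
  F: 1
  N: 1
  O: 1

20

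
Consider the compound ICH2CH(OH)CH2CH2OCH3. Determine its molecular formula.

C5H11IO2

Atom tally by fragment:
  ICH2 → C:1 H:2 I:1
  CH(OH) → C:1 H:2 O:1
  CH2 → C:1 H:2
  CH2OCH3 → C:2 H:5 O:1
Element totals:
  C: 5
  H: 11
  I: 1
  O: 2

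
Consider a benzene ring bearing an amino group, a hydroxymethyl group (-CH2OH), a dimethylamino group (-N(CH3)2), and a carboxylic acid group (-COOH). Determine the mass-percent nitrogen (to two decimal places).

Atom tally by fragment:
  benzene ring core → C:6 H:6
  (− 4 ring H displaced by substituents)
  + NH2 → N:1 H:2
  + CH2OH → C:1 H:3 O:1
  + N(CH3)2 → N:1 C:2 H:6
  + COOH → C:1 H:1 O:2
Element totals:
  C: 10
  H: 14
  N: 2
  O: 3
Molecular formula: C10H14N2O3.
Molar mass = 210.233 g/mol.
Mass from N: 2 × 14.007 = 28.014 g/mol.
%N = 28.014 / 210.233 × 100 = 13.33%.

13.33%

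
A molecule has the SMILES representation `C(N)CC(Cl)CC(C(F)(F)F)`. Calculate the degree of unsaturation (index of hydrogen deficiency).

0

Atom tally by fragment:
  H2NCH2 → C:1 H:4 N:1
  CH2 → C:1 H:2
  CH(Cl) → C:1 H:1 Cl:1
  CH2 → C:1 H:2
  CH2CF3 → C:2 H:2 F:3
Element totals:
  C: 6
  H: 11
  Cl: 1
  F: 3
  N: 1
Molecular formula: C6H11ClF3N.
DoU = (2C + 2 + N − H − X) / 2 = (2·6 + 2 + 1 − 11 − 4) / 2 = 0.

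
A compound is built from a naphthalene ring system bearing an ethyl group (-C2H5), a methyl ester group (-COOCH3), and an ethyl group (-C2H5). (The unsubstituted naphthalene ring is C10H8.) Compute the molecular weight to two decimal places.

Atom tally by fragment:
  naphthalene ring system core → C:10 H:8
  (− 3 ring H displaced by substituents)
  + C2H5 → C:2 H:5
  + COOCH3 → C:2 H:3 O:2
  + C2H5 → C:2 H:5
Element totals:
  C: 16
  H: 18
  O: 2
Molecular formula: C16H18O2.
  M = 16(12.011) + 18(1.008) + 2(15.999)
    = 192.176 + 18.144 + 31.998 = 242.318

242.32 g/mol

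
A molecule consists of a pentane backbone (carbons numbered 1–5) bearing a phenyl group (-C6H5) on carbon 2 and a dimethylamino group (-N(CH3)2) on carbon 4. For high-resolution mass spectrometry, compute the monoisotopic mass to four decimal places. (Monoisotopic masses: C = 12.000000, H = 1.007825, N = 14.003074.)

191.1674

Atom tally by fragment:
  CH3 → C:1 H:3
  CH(C6H5) → C:7 H:6
  CH2 → C:1 H:2
  CH(N(CH3)2) → C:3 H:7 N:1
  CH3 → C:1 H:3
Element totals:
  C: 13
  H: 21
  N: 1
Molecular formula: C13H21N.
  M = 13(12.0) + 21(1.007825) + 14.003074
    = 156.000000 + 21.164325 + 14.003074 = 191.167399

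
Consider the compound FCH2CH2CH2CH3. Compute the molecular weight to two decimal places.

Atom tally by fragment:
  FCH2 → C:1 H:2 F:1
  CH2 → C:1 H:2
  CH2 → C:1 H:2
  CH3 → C:1 H:3
Element totals:
  C: 4
  H: 9
  F: 1
Molecular formula: C4H9F.
  M = 4(12.011) + 9(1.008) + 18.998
    = 48.044 + 9.072 + 18.998 = 76.114

76.11 g/mol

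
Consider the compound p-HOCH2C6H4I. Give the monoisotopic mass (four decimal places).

Element totals:
  C: 7
  H: 7
  I: 1
  O: 1
Molecular formula: C7H7IO.
  M = 7(12.0) + 7(1.007825) + 126.904472 + 15.994915
    = 84.000000 + 7.054775 + 126.904472 + 15.994915 = 233.954162

233.9542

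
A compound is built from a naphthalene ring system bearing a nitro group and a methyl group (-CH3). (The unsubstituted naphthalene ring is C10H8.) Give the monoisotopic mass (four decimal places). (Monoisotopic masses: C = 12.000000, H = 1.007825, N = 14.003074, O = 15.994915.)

Atom tally by fragment:
  naphthalene ring system core → C:10 H:8
  (− 2 ring H displaced by substituents)
  + NO2 → N:1 O:2
  + CH3 → C:1 H:3
Element totals:
  C: 11
  H: 9
  N: 1
  O: 2
Molecular formula: C11H9NO2.
  M = 11(12.0) + 9(1.007825) + 14.003074 + 2(15.994915)
    = 132.000000 + 9.070425 + 14.003074 + 31.989830 = 187.063329

187.0633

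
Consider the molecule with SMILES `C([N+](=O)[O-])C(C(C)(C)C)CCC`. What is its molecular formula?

Atom tally by fragment:
  O2NCH2 → C:1 H:2 N:1 O:2
  CH(C(CH3)3) → C:5 H:10
  CH2 → C:1 H:2
  CH2 → C:1 H:2
  CH3 → C:1 H:3
Element totals:
  C: 9
  H: 19
  N: 1
  O: 2

C9H19NO2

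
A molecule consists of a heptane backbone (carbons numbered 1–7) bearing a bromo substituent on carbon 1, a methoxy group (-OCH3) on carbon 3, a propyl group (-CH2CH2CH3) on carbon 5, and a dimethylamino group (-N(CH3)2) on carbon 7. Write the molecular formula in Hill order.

C13H28BrNO

Atom tally by fragment:
  BrCH2 → C:1 H:2 Br:1
  CH2 → C:1 H:2
  CH(OCH3) → C:2 H:4 O:1
  CH2 → C:1 H:2
  CH(CH2CH2CH3) → C:4 H:8
  CH2 → C:1 H:2
  CH2N(CH3)2 → C:3 H:8 N:1
Element totals:
  C: 13
  H: 28
  Br: 1
  N: 1
  O: 1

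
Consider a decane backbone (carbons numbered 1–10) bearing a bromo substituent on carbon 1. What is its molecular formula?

C10H21Br

Atom tally by fragment:
  BrCH2 → C:1 H:2 Br:1
  CH2 → C:1 H:2
  CH2 → C:1 H:2
  CH2 → C:1 H:2
  CH2 → C:1 H:2
  CH2 → C:1 H:2
  CH2 → C:1 H:2
  CH2 → C:1 H:2
  CH2 → C:1 H:2
  CH3 → C:1 H:3
Element totals:
  C: 10
  H: 21
  Br: 1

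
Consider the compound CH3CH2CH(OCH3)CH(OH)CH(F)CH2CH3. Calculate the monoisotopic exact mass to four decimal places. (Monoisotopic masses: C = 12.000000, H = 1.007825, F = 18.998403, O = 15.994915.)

164.1213

Atom tally by fragment:
  CH3 → C:1 H:3
  CH2 → C:1 H:2
  CH(OCH3) → C:2 H:4 O:1
  CH(OH) → C:1 H:2 O:1
  CH(F) → C:1 H:1 F:1
  CH2 → C:1 H:2
  CH3 → C:1 H:3
Element totals:
  C: 8
  H: 17
  F: 1
  O: 2
Molecular formula: C8H17FO2.
  M = 8(12.0) + 17(1.007825) + 18.998403 + 2(15.994915)
    = 96.000000 + 17.133025 + 18.998403 + 31.989830 = 164.121258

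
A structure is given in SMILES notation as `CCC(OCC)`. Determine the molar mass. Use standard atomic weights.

Atom tally by fragment:
  CH3 → C:1 H:3
  CH2 → C:1 H:2
  CH2OC2H5 → C:3 H:7 O:1
Element totals:
  C: 5
  H: 12
  O: 1
Molecular formula: C5H12O.
  M = 5(12.011) + 12(1.008) + 15.999
    = 60.055 + 12.096 + 15.999 = 88.150

88.15 g/mol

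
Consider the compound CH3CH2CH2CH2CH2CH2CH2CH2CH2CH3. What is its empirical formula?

C5H11

Atom tally by fragment:
  CH3 → C:1 H:3
  CH2 → C:1 H:2
  CH2 → C:1 H:2
  CH2 → C:1 H:2
  CH2 → C:1 H:2
  CH2 → C:1 H:2
  CH2 → C:1 H:2
  CH2 → C:1 H:2
  CH2 → C:1 H:2
  CH3 → C:1 H:3
Element totals:
  C: 10
  H: 22
Molecular formula: C10H22.
gcd of subscripts = 2; dividing each by 2:
  C: 10/2 = 5
  H: 22/2 = 11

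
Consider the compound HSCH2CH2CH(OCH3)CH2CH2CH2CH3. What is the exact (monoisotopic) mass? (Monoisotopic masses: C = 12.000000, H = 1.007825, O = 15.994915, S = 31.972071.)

Element totals:
  C: 8
  H: 18
  O: 1
  S: 1
Molecular formula: C8H18OS.
  M = 8(12.0) + 18(1.007825) + 15.994915 + 31.972071
    = 96.000000 + 18.140850 + 15.994915 + 31.972071 = 162.107836

162.1078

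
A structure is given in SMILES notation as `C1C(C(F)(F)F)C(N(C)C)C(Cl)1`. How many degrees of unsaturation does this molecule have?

1

Atom tally by fragment:
  cyclobutane ring core → C:4 H:8
  (− 3 ring H displaced by substituents)
  + CF3 → C:1 F:3
  + N(CH3)2 → N:1 C:2 H:6
  + Cl → Cl:1
Element totals:
  C: 7
  H: 11
  Cl: 1
  F: 3
  N: 1
Molecular formula: C7H11ClF3N.
DoU = (2C + 2 + N − H − X) / 2 = (2·7 + 2 + 1 − 11 − 4) / 2 = 1.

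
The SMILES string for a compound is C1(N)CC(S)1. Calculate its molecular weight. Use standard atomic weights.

Atom tally by fragment:
  cyclopropane ring core → C:3 H:6
  (− 2 ring H displaced by substituents)
  + NH2 → N:1 H:2
  + SH → S:1 H:1
Element totals:
  C: 3
  H: 7
  N: 1
  S: 1
Molecular formula: C3H7NS.
  M = 3(12.011) + 7(1.008) + 14.007 + 32.06
    = 36.033 + 7.056 + 14.007 + 32.060 = 89.156

89.16 g/mol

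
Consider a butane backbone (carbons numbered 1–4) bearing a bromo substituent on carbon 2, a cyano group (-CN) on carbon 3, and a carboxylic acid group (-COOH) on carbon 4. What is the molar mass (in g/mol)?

Atom tally by fragment:
  CH3 → C:1 H:3
  CH(Br) → C:1 H:1 Br:1
  CH(CN) → C:2 H:1 N:1
  CH2COOH → C:2 H:3 O:2
Element totals:
  C: 6
  H: 8
  Br: 1
  N: 1
  O: 2
Molecular formula: C6H8BrNO2.
  M = 6(12.011) + 8(1.008) + 79.904 + 14.007 + 2(15.999)
    = 72.066 + 8.064 + 79.904 + 14.007 + 31.998 = 206.039

206.04 g/mol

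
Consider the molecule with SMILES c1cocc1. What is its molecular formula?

Atom tally by fragment:
  furan ring core → C:4 H:4 O:1
Element totals:
  C: 4
  H: 4
  O: 1

C4H4O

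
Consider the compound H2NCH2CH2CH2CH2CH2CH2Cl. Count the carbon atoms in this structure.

Atom tally by fragment:
  H2NCH2 → C:1 H:4 N:1
  CH2 → C:1 H:2
  CH2 → C:1 H:2
  CH2 → C:1 H:2
  CH2 → C:1 H:2
  CH2Cl → C:1 H:2 Cl:1
Element totals:
  C: 6
  H: 14
  Cl: 1
  N: 1

6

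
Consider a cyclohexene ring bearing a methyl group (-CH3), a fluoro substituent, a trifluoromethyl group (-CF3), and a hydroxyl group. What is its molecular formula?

C8H10F4O

Atom tally by fragment:
  cyclohexene ring core → C:6 H:10
  (− 4 ring H displaced by substituents)
  + CH3 → C:1 H:3
  + F → F:1
  + CF3 → C:1 F:3
  + OH → O:1 H:1
Element totals:
  C: 8
  H: 10
  F: 4
  O: 1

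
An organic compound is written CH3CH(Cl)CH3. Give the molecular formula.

Atom tally by fragment:
  CH3 → C:1 H:3
  CH(Cl) → C:1 H:1 Cl:1
  CH3 → C:1 H:3
Element totals:
  C: 3
  H: 7
  Cl: 1

C3H7Cl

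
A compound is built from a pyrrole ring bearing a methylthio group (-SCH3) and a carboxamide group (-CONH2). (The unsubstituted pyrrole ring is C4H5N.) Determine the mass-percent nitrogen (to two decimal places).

Atom tally by fragment:
  pyrrole ring core → C:4 H:5 N:1
  (− 2 ring H displaced by substituents)
  + SCH3 → C:1 H:3 S:1
  + CONH2 → C:1 H:2 O:1 N:1
Element totals:
  C: 6
  H: 8
  N: 2
  O: 1
  S: 1
Molecular formula: C6H8N2OS.
Molar mass = 156.203 g/mol.
Mass from N: 2 × 14.007 = 28.014 g/mol.
%N = 28.014 / 156.203 × 100 = 17.93%.

17.93%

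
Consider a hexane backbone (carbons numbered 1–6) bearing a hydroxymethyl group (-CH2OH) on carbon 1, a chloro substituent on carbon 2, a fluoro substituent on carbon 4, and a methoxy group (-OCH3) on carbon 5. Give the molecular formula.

C8H16ClFO2

Atom tally by fragment:
  HOCH2CH2 → C:2 H:5 O:1
  CH(Cl) → C:1 H:1 Cl:1
  CH2 → C:1 H:2
  CH(F) → C:1 H:1 F:1
  CH(OCH3) → C:2 H:4 O:1
  CH3 → C:1 H:3
Element totals:
  C: 8
  H: 16
  Cl: 1
  F: 1
  O: 2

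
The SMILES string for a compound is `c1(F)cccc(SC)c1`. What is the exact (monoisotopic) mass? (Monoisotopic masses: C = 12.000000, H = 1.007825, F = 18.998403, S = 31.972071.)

Atom tally by fragment:
  benzene ring core → C:6 H:6
  (− 2 ring H displaced by substituents)
  + F → F:1
  + SCH3 → C:1 H:3 S:1
Element totals:
  C: 7
  H: 7
  F: 1
  S: 1
Molecular formula: C7H7FS.
  M = 7(12.0) + 7(1.007825) + 18.998403 + 31.972071
    = 84.000000 + 7.054775 + 18.998403 + 31.972071 = 142.025249

142.0252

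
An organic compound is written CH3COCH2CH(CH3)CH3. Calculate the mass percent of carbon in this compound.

71.95%

Atom tally by fragment:
  CH3COCH2 → C:3 H:5 O:1
  CH(CH3) → C:2 H:4
  CH3 → C:1 H:3
Element totals:
  C: 6
  H: 12
  O: 1
Molecular formula: C6H12O.
Molar mass = 100.161 g/mol.
Mass from C: 6 × 12.011 = 72.066 g/mol.
%C = 72.066 / 100.161 × 100 = 71.95%.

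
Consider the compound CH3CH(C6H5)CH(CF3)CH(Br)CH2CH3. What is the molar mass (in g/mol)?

309.17 g/mol

Atom tally by fragment:
  CH3 → C:1 H:3
  CH(C6H5) → C:7 H:6
  CH(CF3) → C:2 H:1 F:3
  CH(Br) → C:1 H:1 Br:1
  CH2 → C:1 H:2
  CH3 → C:1 H:3
Element totals:
  C: 13
  H: 16
  Br: 1
  F: 3
Molecular formula: C13H16BrF3.
  M = 13(12.011) + 16(1.008) + 79.904 + 3(18.998)
    = 156.143 + 16.128 + 79.904 + 56.994 = 309.169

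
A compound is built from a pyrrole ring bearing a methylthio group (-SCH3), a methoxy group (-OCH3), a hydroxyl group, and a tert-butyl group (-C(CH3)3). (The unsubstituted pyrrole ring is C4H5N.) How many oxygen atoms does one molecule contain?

Atom tally by fragment:
  pyrrole ring core → C:4 H:5 N:1
  (− 4 ring H displaced by substituents)
  + SCH3 → C:1 H:3 S:1
  + OCH3 → C:1 H:3 O:1
  + OH → O:1 H:1
  + C(CH3)3 → C:4 H:9
Element totals:
  C: 10
  H: 17
  N: 1
  O: 2
  S: 1

2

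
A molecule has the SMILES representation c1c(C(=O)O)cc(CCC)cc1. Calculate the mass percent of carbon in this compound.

73.15%

Atom tally by fragment:
  benzene ring core → C:6 H:6
  (− 2 ring H displaced by substituents)
  + COOH → C:1 H:1 O:2
  + CH2CH2CH3 → C:3 H:7
Element totals:
  C: 10
  H: 12
  O: 2
Molecular formula: C10H12O2.
Molar mass = 164.204 g/mol.
Mass from C: 10 × 12.011 = 120.110 g/mol.
%C = 120.110 / 164.204 × 100 = 73.15%.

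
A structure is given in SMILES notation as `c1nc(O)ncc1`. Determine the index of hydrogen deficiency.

Atom tally by fragment:
  pyrimidine ring core → C:4 H:4 N:2
  (− 1 ring H displaced by substituents)
  + OH → O:1 H:1
Element totals:
  C: 4
  H: 4
  N: 2
  O: 1
Molecular formula: C4H4N2O.
DoU = (2C + 2 + N − H − X) / 2 = (2·4 + 2 + 2 − 4 − 0) / 2 = 4.

4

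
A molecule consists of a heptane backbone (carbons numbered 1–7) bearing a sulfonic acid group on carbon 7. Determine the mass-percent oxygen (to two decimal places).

Atom tally by fragment:
  CH3 → C:1 H:3
  CH2 → C:1 H:2
  CH2 → C:1 H:2
  CH2 → C:1 H:2
  CH2 → C:1 H:2
  CH2 → C:1 H:2
  CH2SO3H → C:1 H:3 S:1 O:3
Element totals:
  C: 7
  H: 16
  O: 3
  S: 1
Molecular formula: C7H16O3S.
Molar mass = 180.262 g/mol.
Mass from O: 3 × 15.999 = 47.997 g/mol.
%O = 47.997 / 180.262 × 100 = 26.63%.

26.63%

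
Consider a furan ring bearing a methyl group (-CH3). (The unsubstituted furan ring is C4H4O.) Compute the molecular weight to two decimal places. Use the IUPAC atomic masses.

82.10 g/mol

Atom tally by fragment:
  furan ring core → C:4 H:4 O:1
  (− 1 ring H displaced by substituents)
  + CH3 → C:1 H:3
Element totals:
  C: 5
  H: 6
  O: 1
Molecular formula: C5H6O.
  M = 5(12.011) + 6(1.008) + 15.999
    = 60.055 + 6.048 + 15.999 = 82.102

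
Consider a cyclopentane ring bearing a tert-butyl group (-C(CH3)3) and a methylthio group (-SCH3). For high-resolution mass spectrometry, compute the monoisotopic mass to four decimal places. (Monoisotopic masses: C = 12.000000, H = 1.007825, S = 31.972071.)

Atom tally by fragment:
  cyclopentane ring core → C:5 H:10
  (− 2 ring H displaced by substituents)
  + C(CH3)3 → C:4 H:9
  + SCH3 → C:1 H:3 S:1
Element totals:
  C: 10
  H: 20
  S: 1
Molecular formula: C10H20S.
  M = 10(12.0) + 20(1.007825) + 31.972071
    = 120.000000 + 20.156500 + 31.972071 = 172.128571

172.1286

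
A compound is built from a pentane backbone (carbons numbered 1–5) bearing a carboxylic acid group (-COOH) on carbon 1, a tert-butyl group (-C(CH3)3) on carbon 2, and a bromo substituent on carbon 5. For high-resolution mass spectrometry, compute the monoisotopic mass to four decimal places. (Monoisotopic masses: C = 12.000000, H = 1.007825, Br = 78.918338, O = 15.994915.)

250.0568

Atom tally by fragment:
  HOOCCH2 → C:2 H:3 O:2
  CH(C(CH3)3) → C:5 H:10
  CH2 → C:1 H:2
  CH2 → C:1 H:2
  CH2Br → C:1 H:2 Br:1
Element totals:
  C: 10
  H: 19
  Br: 1
  O: 2
Molecular formula: C10H19BrO2.
  M = 10(12.0) + 19(1.007825) + 78.918338 + 2(15.994915)
    = 120.000000 + 19.148675 + 78.918338 + 31.989830 = 250.056843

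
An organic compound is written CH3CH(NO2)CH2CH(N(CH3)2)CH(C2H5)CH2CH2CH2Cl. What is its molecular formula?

C12H25ClN2O2

Element totals:
  C: 12
  H: 25
  Cl: 1
  N: 2
  O: 2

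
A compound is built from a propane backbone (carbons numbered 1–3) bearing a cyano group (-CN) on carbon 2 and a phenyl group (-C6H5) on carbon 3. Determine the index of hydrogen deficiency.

Atom tally by fragment:
  CH3 → C:1 H:3
  CH(CN) → C:2 H:1 N:1
  CH2C6H5 → C:7 H:7
Element totals:
  C: 10
  H: 11
  N: 1
Molecular formula: C10H11N.
DoU = (2C + 2 + N − H − X) / 2 = (2·10 + 2 + 1 − 11 − 0) / 2 = 6.

6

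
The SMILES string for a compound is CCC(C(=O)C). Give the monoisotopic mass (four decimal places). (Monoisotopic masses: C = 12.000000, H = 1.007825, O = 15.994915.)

86.0732

Atom tally by fragment:
  CH3 → C:1 H:3
  CH2 → C:1 H:2
  CH2COCH3 → C:3 H:5 O:1
Element totals:
  C: 5
  H: 10
  O: 1
Molecular formula: C5H10O.
  M = 5(12.0) + 10(1.007825) + 15.994915
    = 60.000000 + 10.078250 + 15.994915 = 86.073165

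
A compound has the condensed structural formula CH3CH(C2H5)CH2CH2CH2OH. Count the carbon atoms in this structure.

7

Atom tally by fragment:
  CH3 → C:1 H:3
  CH(C2H5) → C:3 H:6
  CH2 → C:1 H:2
  CH2 → C:1 H:2
  CH2OH → C:1 H:3 O:1
Element totals:
  C: 7
  H: 16
  O: 1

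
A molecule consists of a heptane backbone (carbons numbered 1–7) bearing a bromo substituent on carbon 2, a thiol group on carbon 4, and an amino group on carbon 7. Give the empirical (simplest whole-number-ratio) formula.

Atom tally by fragment:
  CH3 → C:1 H:3
  CH(Br) → C:1 H:1 Br:1
  CH2 → C:1 H:2
  CH(SH) → C:1 H:2 S:1
  CH2 → C:1 H:2
  CH2 → C:1 H:2
  CH2NH2 → C:1 H:4 N:1
Element totals:
  C: 7
  H: 16
  Br: 1
  N: 1
  S: 1
Molecular formula: C7H16BrNS.
gcd of subscripts (1, 7, 16, 1, 1) = 1, so the empirical formula equals the molecular formula.

C7H16BrNS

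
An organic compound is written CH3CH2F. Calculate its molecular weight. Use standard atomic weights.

Element totals:
  C: 2
  H: 5
  F: 1
Molecular formula: C2H5F.
  M = 2(12.011) + 5(1.008) + 18.998
    = 24.022 + 5.040 + 18.998 = 48.060

48.06 g/mol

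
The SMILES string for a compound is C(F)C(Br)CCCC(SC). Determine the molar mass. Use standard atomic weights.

Atom tally by fragment:
  FCH2 → C:1 H:2 F:1
  CH(Br) → C:1 H:1 Br:1
  CH2 → C:1 H:2
  CH2 → C:1 H:2
  CH2 → C:1 H:2
  CH2SCH3 → C:2 H:5 S:1
Element totals:
  C: 7
  H: 14
  Br: 1
  F: 1
  S: 1
Molecular formula: C7H14BrFS.
  M = 7(12.011) + 14(1.008) + 79.904 + 18.998 + 32.06
    = 84.077 + 14.112 + 79.904 + 18.998 + 32.060 = 229.151

229.15 g/mol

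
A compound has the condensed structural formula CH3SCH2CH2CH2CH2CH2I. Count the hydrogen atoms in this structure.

13

Atom tally by fragment:
  CH3SCH2 → C:2 H:5 S:1
  CH2 → C:1 H:2
  CH2 → C:1 H:2
  CH2 → C:1 H:2
  CH2I → C:1 H:2 I:1
Element totals:
  C: 6
  H: 13
  I: 1
  S: 1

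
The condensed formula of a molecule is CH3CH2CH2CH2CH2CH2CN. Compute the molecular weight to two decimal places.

Element totals:
  C: 7
  H: 13
  N: 1
Molecular formula: C7H13N.
  M = 7(12.011) + 13(1.008) + 14.007
    = 84.077 + 13.104 + 14.007 = 111.188

111.19 g/mol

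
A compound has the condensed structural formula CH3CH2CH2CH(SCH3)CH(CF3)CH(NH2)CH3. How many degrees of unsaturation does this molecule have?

Atom tally by fragment:
  CH3 → C:1 H:3
  CH2 → C:1 H:2
  CH2 → C:1 H:2
  CH(SCH3) → C:2 H:4 S:1
  CH(CF3) → C:2 H:1 F:3
  CH(NH2) → C:1 H:3 N:1
  CH3 → C:1 H:3
Element totals:
  C: 9
  H: 18
  F: 3
  N: 1
  S: 1
Molecular formula: C9H18F3NS.
DoU = (2C + 2 + N − H − X) / 2 = (2·9 + 2 + 1 − 18 − 3) / 2 = 0.

0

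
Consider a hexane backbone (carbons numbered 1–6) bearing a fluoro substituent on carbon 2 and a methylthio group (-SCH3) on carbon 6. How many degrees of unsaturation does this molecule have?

Atom tally by fragment:
  CH3 → C:1 H:3
  CH(F) → C:1 H:1 F:1
  CH2 → C:1 H:2
  CH2 → C:1 H:2
  CH2 → C:1 H:2
  CH2SCH3 → C:2 H:5 S:1
Element totals:
  C: 7
  H: 15
  F: 1
  S: 1
Molecular formula: C7H15FS.
DoU = (2C + 2 + N − H − X) / 2 = (2·7 + 2 + 0 − 15 − 1) / 2 = 0.

0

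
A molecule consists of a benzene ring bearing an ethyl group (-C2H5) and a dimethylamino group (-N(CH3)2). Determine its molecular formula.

Atom tally by fragment:
  benzene ring core → C:6 H:6
  (− 2 ring H displaced by substituents)
  + C2H5 → C:2 H:5
  + N(CH3)2 → N:1 C:2 H:6
Element totals:
  C: 10
  H: 15
  N: 1

C10H15N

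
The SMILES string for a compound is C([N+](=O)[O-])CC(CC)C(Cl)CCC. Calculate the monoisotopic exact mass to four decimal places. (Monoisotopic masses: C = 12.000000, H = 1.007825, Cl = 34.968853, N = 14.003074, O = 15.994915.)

Atom tally by fragment:
  O2NCH2 → C:1 H:2 N:1 O:2
  CH2 → C:1 H:2
  CH(C2H5) → C:3 H:6
  CH(Cl) → C:1 H:1 Cl:1
  CH2 → C:1 H:2
  CH2 → C:1 H:2
  CH3 → C:1 H:3
Element totals:
  C: 9
  H: 18
  Cl: 1
  N: 1
  O: 2
Molecular formula: C9H18ClNO2.
  M = 9(12.0) + 18(1.007825) + 34.968853 + 14.003074 + 2(15.994915)
    = 108.000000 + 18.140850 + 34.968853 + 14.003074 + 31.989830 = 207.102607

207.1026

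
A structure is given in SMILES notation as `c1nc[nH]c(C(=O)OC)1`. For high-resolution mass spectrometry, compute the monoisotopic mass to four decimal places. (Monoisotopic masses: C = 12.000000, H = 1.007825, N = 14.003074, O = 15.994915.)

126.0429

Atom tally by fragment:
  imidazole ring core → C:3 H:4 N:2
  (− 1 ring H displaced by substituents)
  + COOCH3 → C:2 H:3 O:2
Element totals:
  C: 5
  H: 6
  N: 2
  O: 2
Molecular formula: C5H6N2O2.
  M = 5(12.0) + 6(1.007825) + 2(14.003074) + 2(15.994915)
    = 60.000000 + 6.046950 + 28.006148 + 31.989830 = 126.042928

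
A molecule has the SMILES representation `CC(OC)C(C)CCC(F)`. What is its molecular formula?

C8H17FO

Atom tally by fragment:
  CH3 → C:1 H:3
  CH(OCH3) → C:2 H:4 O:1
  CH(CH3) → C:2 H:4
  CH2 → C:1 H:2
  CH2 → C:1 H:2
  CH2F → C:1 H:2 F:1
Element totals:
  C: 8
  H: 17
  F: 1
  O: 1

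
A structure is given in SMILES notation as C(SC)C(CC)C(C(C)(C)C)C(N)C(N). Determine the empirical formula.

C12H28N2S

Atom tally by fragment:
  CH3SCH2 → C:2 H:5 S:1
  CH(C2H5) → C:3 H:6
  CH(C(CH3)3) → C:5 H:10
  CH(NH2) → C:1 H:3 N:1
  CH2NH2 → C:1 H:4 N:1
Element totals:
  C: 12
  H: 28
  N: 2
  S: 1
Molecular formula: C12H28N2S.
gcd of subscripts (12, 28, 2, 1) = 1, so the empirical formula equals the molecular formula.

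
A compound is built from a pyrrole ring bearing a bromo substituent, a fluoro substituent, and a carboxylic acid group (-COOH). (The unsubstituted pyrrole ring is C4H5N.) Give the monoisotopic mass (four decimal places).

Atom tally by fragment:
  pyrrole ring core → C:4 H:5 N:1
  (− 3 ring H displaced by substituents)
  + Br → Br:1
  + F → F:1
  + COOH → C:1 H:1 O:2
Element totals:
  C: 5
  H: 3
  Br: 1
  F: 1
  N: 1
  O: 2
Molecular formula: C5H3BrFNO2.
  M = 5(12.0) + 3(1.007825) + 78.918338 + 18.998403 + 14.003074 + 2(15.994915)
    = 60.000000 + 3.023475 + 78.918338 + 18.998403 + 14.003074 + 31.989830 = 206.933120

206.9331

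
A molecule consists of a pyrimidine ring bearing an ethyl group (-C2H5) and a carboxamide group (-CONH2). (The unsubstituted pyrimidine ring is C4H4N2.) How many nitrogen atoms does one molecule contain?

3

Atom tally by fragment:
  pyrimidine ring core → C:4 H:4 N:2
  (− 2 ring H displaced by substituents)
  + C2H5 → C:2 H:5
  + CONH2 → C:1 H:2 O:1 N:1
Element totals:
  C: 7
  H: 9
  N: 3
  O: 1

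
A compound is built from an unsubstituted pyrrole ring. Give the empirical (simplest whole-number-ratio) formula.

C4H5N

Atom tally by fragment:
  pyrrole ring core → C:4 H:5 N:1
Element totals:
  C: 4
  H: 5
  N: 1
Molecular formula: C4H5N.
gcd of subscripts (4, 5, 1) = 1, so the empirical formula equals the molecular formula.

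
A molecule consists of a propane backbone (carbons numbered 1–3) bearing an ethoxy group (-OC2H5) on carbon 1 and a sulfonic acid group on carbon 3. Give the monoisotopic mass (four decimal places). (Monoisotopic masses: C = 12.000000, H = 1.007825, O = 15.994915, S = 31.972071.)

Atom tally by fragment:
  C2H5OCH2 → C:3 H:7 O:1
  CH2 → C:1 H:2
  CH2SO3H → C:1 H:3 S:1 O:3
Element totals:
  C: 5
  H: 12
  O: 4
  S: 1
Molecular formula: C5H12O4S.
  M = 5(12.0) + 12(1.007825) + 4(15.994915) + 31.972071
    = 60.000000 + 12.093900 + 63.979660 + 31.972071 = 168.045631

168.0456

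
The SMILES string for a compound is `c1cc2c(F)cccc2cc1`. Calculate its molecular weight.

146.16 g/mol

Atom tally by fragment:
  naphthalene ring system core → C:10 H:8
  (− 1 ring H displaced by substituents)
  + F → F:1
Element totals:
  C: 10
  H: 7
  F: 1
Molecular formula: C10H7F.
  M = 10(12.011) + 7(1.008) + 18.998
    = 120.110 + 7.056 + 18.998 = 146.164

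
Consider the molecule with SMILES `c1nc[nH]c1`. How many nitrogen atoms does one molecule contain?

Atom tally by fragment:
  imidazole ring core → C:3 H:4 N:2
Element totals:
  C: 3
  H: 4
  N: 2

2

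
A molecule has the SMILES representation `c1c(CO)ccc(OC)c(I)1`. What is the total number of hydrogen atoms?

9

Atom tally by fragment:
  benzene ring core → C:6 H:6
  (− 3 ring H displaced by substituents)
  + CH2OH → C:1 H:3 O:1
  + OCH3 → C:1 H:3 O:1
  + I → I:1
Element totals:
  C: 8
  H: 9
  I: 1
  O: 2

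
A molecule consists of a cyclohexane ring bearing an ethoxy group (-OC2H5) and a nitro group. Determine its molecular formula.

Atom tally by fragment:
  cyclohexane ring core → C:6 H:12
  (− 2 ring H displaced by substituents)
  + OC2H5 → C:2 H:5 O:1
  + NO2 → N:1 O:2
Element totals:
  C: 8
  H: 15
  N: 1
  O: 3

C8H15NO3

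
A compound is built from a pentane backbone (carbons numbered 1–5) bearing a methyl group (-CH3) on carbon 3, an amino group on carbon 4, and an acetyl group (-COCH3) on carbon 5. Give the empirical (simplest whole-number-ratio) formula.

C8H17NO

Atom tally by fragment:
  CH3 → C:1 H:3
  CH2 → C:1 H:2
  CH(CH3) → C:2 H:4
  CH(NH2) → C:1 H:3 N:1
  CH2COCH3 → C:3 H:5 O:1
Element totals:
  C: 8
  H: 17
  N: 1
  O: 1
Molecular formula: C8H17NO.
gcd of subscripts (8, 17, 1, 1) = 1, so the empirical formula equals the molecular formula.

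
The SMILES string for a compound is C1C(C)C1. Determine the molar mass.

Atom tally by fragment:
  cyclopropane ring core → C:3 H:6
  (− 1 ring H displaced by substituents)
  + CH3 → C:1 H:3
Element totals:
  C: 4
  H: 8
Molecular formula: C4H8.
  M = 4(12.011) + 8(1.008)
    = 48.044 + 8.064 = 56.108

56.11 g/mol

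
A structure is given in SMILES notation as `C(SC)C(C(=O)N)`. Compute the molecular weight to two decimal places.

119.18 g/mol

Atom tally by fragment:
  CH3SCH2 → C:2 H:5 S:1
  CH2CONH2 → C:2 H:4 O:1 N:1
Element totals:
  C: 4
  H: 9
  N: 1
  O: 1
  S: 1
Molecular formula: C4H9NOS.
  M = 4(12.011) + 9(1.008) + 14.007 + 15.999 + 32.06
    = 48.044 + 9.072 + 14.007 + 15.999 + 32.060 = 119.182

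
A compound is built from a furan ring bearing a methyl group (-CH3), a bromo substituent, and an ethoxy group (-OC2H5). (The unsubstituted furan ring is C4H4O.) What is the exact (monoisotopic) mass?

203.9786

Atom tally by fragment:
  furan ring core → C:4 H:4 O:1
  (− 3 ring H displaced by substituents)
  + CH3 → C:1 H:3
  + Br → Br:1
  + OC2H5 → C:2 H:5 O:1
Element totals:
  C: 7
  H: 9
  Br: 1
  O: 2
Molecular formula: C7H9BrO2.
  M = 7(12.0) + 9(1.007825) + 78.918338 + 2(15.994915)
    = 84.000000 + 9.070425 + 78.918338 + 31.989830 = 203.978593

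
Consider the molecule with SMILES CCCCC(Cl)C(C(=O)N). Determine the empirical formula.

Atom tally by fragment:
  CH3 → C:1 H:3
  CH2 → C:1 H:2
  CH2 → C:1 H:2
  CH2 → C:1 H:2
  CH(Cl) → C:1 H:1 Cl:1
  CH2CONH2 → C:2 H:4 O:1 N:1
Element totals:
  C: 7
  H: 14
  Cl: 1
  N: 1
  O: 1
Molecular formula: C7H14ClNO.
gcd of subscripts (7, 1, 14, 1, 1) = 1, so the empirical formula equals the molecular formula.

C7H14ClNO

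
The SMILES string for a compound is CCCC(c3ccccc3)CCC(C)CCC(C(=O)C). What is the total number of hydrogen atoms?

30

Atom tally by fragment:
  CH3 → C:1 H:3
  CH2 → C:1 H:2
  CH2 → C:1 H:2
  CH(C6H5) → C:7 H:6
  CH2 → C:1 H:2
  CH2 → C:1 H:2
  CH(CH3) → C:2 H:4
  CH2 → C:1 H:2
  CH2 → C:1 H:2
  CH2COCH3 → C:3 H:5 O:1
Element totals:
  C: 19
  H: 30
  O: 1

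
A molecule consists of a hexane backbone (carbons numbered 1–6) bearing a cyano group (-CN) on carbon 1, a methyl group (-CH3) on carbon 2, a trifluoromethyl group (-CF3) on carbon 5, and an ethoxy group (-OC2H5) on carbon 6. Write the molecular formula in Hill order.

C11H18F3NO

Atom tally by fragment:
  NCCH2 → C:2 H:2 N:1
  CH(CH3) → C:2 H:4
  CH2 → C:1 H:2
  CH2 → C:1 H:2
  CH(CF3) → C:2 H:1 F:3
  CH2OC2H5 → C:3 H:7 O:1
Element totals:
  C: 11
  H: 18
  F: 3
  N: 1
  O: 1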